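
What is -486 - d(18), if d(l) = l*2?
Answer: -522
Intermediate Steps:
d(l) = 2*l
-486 - d(18) = -486 - 2*18 = -486 - 1*36 = -486 - 36 = -522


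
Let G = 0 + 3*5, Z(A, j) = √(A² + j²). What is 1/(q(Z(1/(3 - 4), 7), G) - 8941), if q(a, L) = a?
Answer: -8941/79941431 - 5*√2/79941431 ≈ -0.00011193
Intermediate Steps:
G = 15 (G = 0 + 15 = 15)
1/(q(Z(1/(3 - 4), 7), G) - 8941) = 1/(√((1/(3 - 4))² + 7²) - 8941) = 1/(√((1/(-1))² + 49) - 8941) = 1/(√((-1)² + 49) - 8941) = 1/(√(1 + 49) - 8941) = 1/(√50 - 8941) = 1/(5*√2 - 8941) = 1/(-8941 + 5*√2)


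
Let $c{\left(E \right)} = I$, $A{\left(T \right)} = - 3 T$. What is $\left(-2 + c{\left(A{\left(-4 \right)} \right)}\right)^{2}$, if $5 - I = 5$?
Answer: $4$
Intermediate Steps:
$I = 0$ ($I = 5 - 5 = 0$)
$c{\left(E \right)} = 0$
$\left(-2 + c{\left(A{\left(-4 \right)} \right)}\right)^{2} = \left(-2 + 0\right)^{2} = \left(-2\right)^{2} = 4$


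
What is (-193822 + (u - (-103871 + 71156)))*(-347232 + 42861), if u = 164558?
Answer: -1050384321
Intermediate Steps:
(-193822 + (u - (-103871 + 71156)))*(-347232 + 42861) = (-193822 + (164558 - (-103871 + 71156)))*(-347232 + 42861) = (-193822 + (164558 - 1*(-32715)))*(-304371) = (-193822 + (164558 + 32715))*(-304371) = (-193822 + 197273)*(-304371) = 3451*(-304371) = -1050384321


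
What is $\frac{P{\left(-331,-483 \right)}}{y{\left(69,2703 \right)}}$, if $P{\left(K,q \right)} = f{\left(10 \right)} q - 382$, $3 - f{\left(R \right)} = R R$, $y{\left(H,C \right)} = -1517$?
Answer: $- \frac{46469}{1517} \approx -30.632$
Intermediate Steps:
$f{\left(R \right)} = 3 - R^{2}$ ($f{\left(R \right)} = 3 - R R = 3 - R^{2}$)
$P{\left(K,q \right)} = -382 - 97 q$ ($P{\left(K,q \right)} = \left(3 - 10^{2}\right) q - 382 = \left(3 - 100\right) q - 382 = - 97 q - 382 = -382 - 97 q$)
$\frac{P{\left(-331,-483 \right)}}{y{\left(69,2703 \right)}} = \frac{-382 - -46851}{-1517} = \left(-382 + 46851\right) \left(- \frac{1}{1517}\right) = 46469 \left(- \frac{1}{1517}\right) = - \frac{46469}{1517}$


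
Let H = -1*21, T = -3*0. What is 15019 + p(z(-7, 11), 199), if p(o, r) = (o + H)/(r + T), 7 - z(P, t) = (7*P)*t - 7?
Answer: 2989313/199 ≈ 15022.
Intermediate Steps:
T = 0
z(P, t) = 14 - 7*P*t (z(P, t) = 7 - ((7*P)*t - 7) = 7 - (7*P*t - 7) = 7 - (-7 + 7*P*t) = 7 + (7 - 7*P*t) = 14 - 7*P*t)
H = -21
p(o, r) = (-21 + o)/r (p(o, r) = (o - 21)/(r + 0) = (-21 + o)/r)
15019 + p(z(-7, 11), 199) = 15019 + (-21 + (14 - 7*(-7)*11))/199 = 15019 + (-21 + (14 + 539))/199 = 15019 + (-21 + 553)/199 = 15019 + (1/199)*532 = 15019 + 532/199 = 2989313/199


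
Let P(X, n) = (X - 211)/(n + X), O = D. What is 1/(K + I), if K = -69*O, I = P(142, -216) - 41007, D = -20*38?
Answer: 74/846111 ≈ 8.7459e-5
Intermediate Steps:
D = -760
O = -760
P(X, n) = (-211 + X)/(X + n)
I = -3034449/74 (I = (-211 + 142)/(142 - 216) - 41007 = -69/(-74) - 41007 = -1/74*(-69) - 41007 = 69/74 - 41007 = -3034449/74 ≈ -41006.)
K = 52440 (K = -69*(-760) = 52440)
1/(K + I) = 1/(52440 - 3034449/74) = 1/(846111/74) = 74/846111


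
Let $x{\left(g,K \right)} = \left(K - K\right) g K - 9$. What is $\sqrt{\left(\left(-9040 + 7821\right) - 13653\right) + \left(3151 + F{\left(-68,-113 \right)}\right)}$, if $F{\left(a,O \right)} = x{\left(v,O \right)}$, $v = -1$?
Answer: $i \sqrt{11730} \approx 108.31 i$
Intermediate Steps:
$x{\left(g,K \right)} = -9$ ($x{\left(g,K \right)} = 0 g K - 9 = 0 K - 9 = 0 - 9 = -9$)
$F{\left(a,O \right)} = -9$
$\sqrt{\left(\left(-9040 + 7821\right) - 13653\right) + \left(3151 + F{\left(-68,-113 \right)}\right)} = \sqrt{\left(\left(-9040 + 7821\right) - 13653\right) + \left(3151 - 9\right)} = \sqrt{\left(-1219 - 13653\right) + 3142} = \sqrt{-14872 + 3142} = \sqrt{-11730} = i \sqrt{11730}$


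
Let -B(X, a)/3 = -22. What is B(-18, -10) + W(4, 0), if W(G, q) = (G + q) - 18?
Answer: 52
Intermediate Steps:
W(G, q) = -18 + G + q
B(X, a) = 66 (B(X, a) = -3*(-22) = 66)
B(-18, -10) + W(4, 0) = 66 + (-18 + 4 + 0) = 66 - 14 = 52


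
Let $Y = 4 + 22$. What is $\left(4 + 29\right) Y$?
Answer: $858$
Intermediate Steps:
$Y = 26$
$\left(4 + 29\right) Y = \left(4 + 29\right) 26 = 33 \cdot 26 = 858$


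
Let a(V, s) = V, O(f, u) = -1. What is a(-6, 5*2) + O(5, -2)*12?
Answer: -18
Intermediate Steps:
a(-6, 5*2) + O(5, -2)*12 = -6 - 1*12 = -6 - 12 = -18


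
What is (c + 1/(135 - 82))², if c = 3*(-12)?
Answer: 3636649/2809 ≈ 1294.6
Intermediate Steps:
c = -36
(c + 1/(135 - 82))² = (-36 + 1/(135 - 82))² = (-36 + 1/53)² = (-1907/53)² = 3636649/2809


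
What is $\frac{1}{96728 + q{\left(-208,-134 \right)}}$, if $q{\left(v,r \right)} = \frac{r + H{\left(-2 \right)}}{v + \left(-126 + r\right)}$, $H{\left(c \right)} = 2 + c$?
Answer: $\frac{234}{22634419} \approx 1.0338 \cdot 10^{-5}$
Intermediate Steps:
$q{\left(v,r \right)} = \frac{r}{-126 + r + v}$ ($q{\left(v,r \right)} = \frac{r + \left(2 - 2\right)}{v + \left(-126 + r\right)} = \frac{r + 0}{-126 + r + v} = \frac{r}{-126 + r + v}$)
$\frac{1}{96728 + q{\left(-208,-134 \right)}} = \frac{1}{96728 - \frac{134}{-126 - 134 - 208}} = \frac{1}{96728 - \frac{134}{-468}} = \frac{1}{96728 - - \frac{67}{234}} = \frac{1}{96728 + \frac{67}{234}} = \frac{1}{\frac{22634419}{234}} = \frac{234}{22634419}$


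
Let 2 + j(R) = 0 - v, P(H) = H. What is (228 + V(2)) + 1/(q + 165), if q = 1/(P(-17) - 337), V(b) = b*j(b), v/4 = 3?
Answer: 11682154/58409 ≈ 200.01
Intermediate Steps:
v = 12 (v = 4*3 = 12)
j(R) = -14 (j(R) = -2 + (0 - 1*12) = -2 + (0 - 12) = -2 - 12 = -14)
V(b) = -14*b (V(b) = b*(-14) = -14*b)
q = -1/354 (q = 1/(-17 - 337) = 1/(-354) = -1/354 ≈ -0.0028249)
(228 + V(2)) + 1/(q + 165) = (228 - 14*2) + 1/(-1/354 + 165) = (228 - 28) + 1/(58409/354) = 200 + 354/58409 = 11682154/58409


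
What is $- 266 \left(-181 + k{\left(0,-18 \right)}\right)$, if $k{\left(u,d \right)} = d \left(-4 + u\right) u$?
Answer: $48146$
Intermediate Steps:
$k{\left(u,d \right)} = d u \left(-4 + u\right)$
$- 266 \left(-181 + k{\left(0,-18 \right)}\right) = - 266 \left(-181 - 0 \left(-4 + 0\right)\right) = - 266 \left(-181 - 0 \left(-4\right)\right) = - 266 \left(-181 + 0\right) = \left(-266\right) \left(-181\right) = 48146$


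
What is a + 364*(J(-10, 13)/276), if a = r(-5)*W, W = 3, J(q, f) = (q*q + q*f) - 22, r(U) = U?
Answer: -5767/69 ≈ -83.580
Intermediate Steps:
J(q, f) = -22 + q² + f*q (J(q, f) = (q² + f*q) - 22 = -22 + q² + f*q)
a = -15 (a = -5*3 = -15)
a + 364*(J(-10, 13)/276) = -15 + 364*((-22 + (-10)² + 13*(-10))/276) = -15 + 364*((-22 + 100 - 130)*(1/276)) = -15 + 364*(-52*1/276) = -15 + 364*(-13/69) = -15 - 4732/69 = -5767/69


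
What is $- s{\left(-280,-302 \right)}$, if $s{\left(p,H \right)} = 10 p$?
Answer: $2800$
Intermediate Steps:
$- s{\left(-280,-302 \right)} = - 10 \left(-280\right) = \left(-1\right) \left(-2800\right) = 2800$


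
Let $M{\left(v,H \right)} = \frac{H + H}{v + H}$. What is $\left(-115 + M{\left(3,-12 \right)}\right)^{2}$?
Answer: $\frac{113569}{9} \approx 12619.0$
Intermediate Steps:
$M{\left(v,H \right)} = \frac{2 H}{H + v}$
$\left(-115 + M{\left(3,-12 \right)}\right)^{2} = \left(-115 + 2 \left(-12\right) \frac{1}{-12 + 3}\right)^{2} = \left(-115 + 2 \left(-12\right) \frac{1}{-9}\right)^{2} = \left(-115 + 2 \left(-12\right) \left(- \frac{1}{9}\right)\right)^{2} = \left(-115 + \frac{8}{3}\right)^{2} = \left(- \frac{337}{3}\right)^{2} = \frac{113569}{9}$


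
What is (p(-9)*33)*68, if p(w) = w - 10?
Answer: -42636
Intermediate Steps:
p(w) = -10 + w
(p(-9)*33)*68 = ((-10 - 9)*33)*68 = -19*33*68 = -627*68 = -42636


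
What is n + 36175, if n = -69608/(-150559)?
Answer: 5446541433/150559 ≈ 36175.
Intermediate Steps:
n = 69608/150559 (n = -69608*(-1/150559) = 69608/150559 ≈ 0.46233)
n + 36175 = 69608/150559 + 36175 = 5446541433/150559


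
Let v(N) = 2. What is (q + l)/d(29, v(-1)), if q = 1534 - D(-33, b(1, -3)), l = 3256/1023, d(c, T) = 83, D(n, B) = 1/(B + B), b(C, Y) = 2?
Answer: 571739/30876 ≈ 18.517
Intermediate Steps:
D(n, B) = 1/(2*B)
l = 296/93 (l = 3256*(1/1023) = 296/93 ≈ 3.1828)
q = 6135/4 (q = 1534 - 1/(2*2) = 1534 - 1*¼ = 1534 - ¼ = 6135/4 ≈ 1533.8)
(q + l)/d(29, v(-1)) = (6135/4 + 296/93)/83 = (571739/372)*(1/83) = 571739/30876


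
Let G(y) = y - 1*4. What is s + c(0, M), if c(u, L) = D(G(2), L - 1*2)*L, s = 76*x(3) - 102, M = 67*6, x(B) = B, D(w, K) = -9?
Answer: -3492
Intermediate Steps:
G(y) = -4 + y (G(y) = y - 4 = -4 + y)
M = 402
s = 126 (s = 76*3 - 102 = 228 - 102 = 126)
c(u, L) = -9*L
s + c(0, M) = 126 - 9*402 = 126 - 3618 = -3492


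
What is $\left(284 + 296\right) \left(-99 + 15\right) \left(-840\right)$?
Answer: $40924800$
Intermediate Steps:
$\left(284 + 296\right) \left(-99 + 15\right) \left(-840\right) = 580 \left(-84\right) \left(-840\right) = \left(-48720\right) \left(-840\right) = 40924800$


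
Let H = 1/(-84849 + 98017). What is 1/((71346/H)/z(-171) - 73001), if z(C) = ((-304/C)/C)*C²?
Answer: -19/60104777 ≈ -3.1611e-7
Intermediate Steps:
H = 1/13168 ≈ 7.5942e-5
z(C) = -304 (z(C) = (-304/C²)*C² = -304)
1/((71346/H)/z(-171) - 73001) = 1/((71346/(1/13168))/(-304) - 73001) = 1/((71346*13168)*(-1/304) - 73001) = 1/(939484128*(-1/304) - 73001) = 1/(-58717758/19 - 73001) = 1/(-60104777/19) = -19/60104777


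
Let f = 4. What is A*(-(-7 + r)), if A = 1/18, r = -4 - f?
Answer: ⅚ ≈ 0.83333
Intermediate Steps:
r = -8 (r = -4 - 1*4 = -4 - 4 = -8)
A = 1/18 ≈ 0.055556
A*(-(-7 + r)) = (-(-7 - 8))/18 = (-1*(-15))/18 = (1/18)*15 = ⅚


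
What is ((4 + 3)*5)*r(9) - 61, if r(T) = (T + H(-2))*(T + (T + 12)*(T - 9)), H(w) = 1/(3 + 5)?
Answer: 22507/8 ≈ 2813.4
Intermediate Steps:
H(w) = ⅛ (H(w) = 1/8 = ⅛)
r(T) = (⅛ + T)*(T + (-9 + T)*(12 + T)) (r(T) = (T + ⅛)*(T + (T + 12)*(T - 9)) = (⅛ + T)*(T + (12 + T)*(-9 + T)) = (⅛ + T)*(T + (-9 + T)*(12 + T)))
((4 + 3)*5)*r(9) - 61 = ((4 + 3)*5)*(-27/2 + 9³ - 215/2*9 + (33/8)*9²) - 61 = (7*5)*(-27/2 + 729 - 1935/2 + (33/8)*81) - 61 = 35*(-27/2 + 729 - 1935/2 + 2673/8) - 61 = 35*(657/8) - 61 = 22995/8 - 61 = 22507/8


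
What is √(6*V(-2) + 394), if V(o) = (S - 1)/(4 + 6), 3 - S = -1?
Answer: √9895/5 ≈ 19.895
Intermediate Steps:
S = 4 (S = 3 - 1*(-1) = 3 + 1 = 4)
V(o) = 3/10 (V(o) = (4 - 1)/(4 + 6) = 3/10)
√(6*V(-2) + 394) = √(6*(3/10) + 394) = √(9/5 + 394) = √(1979/5) = √9895/5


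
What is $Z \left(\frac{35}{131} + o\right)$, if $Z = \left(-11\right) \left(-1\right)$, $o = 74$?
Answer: $\frac{107019}{131} \approx 816.94$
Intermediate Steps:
$Z = 11$
$Z \left(\frac{35}{131} + o\right) = 11 \left(\frac{35}{131} + 74\right) = 11 \cdot \frac{9729}{131} = \frac{107019}{131}$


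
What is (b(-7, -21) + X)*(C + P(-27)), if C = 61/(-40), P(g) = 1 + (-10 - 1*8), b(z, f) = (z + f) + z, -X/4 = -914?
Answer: -2683161/40 ≈ -67079.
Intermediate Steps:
X = 3656 (X = -4*(-914) = 3656)
b(z, f) = f + 2*z (b(z, f) = (f + z) + z = f + 2*z)
P(g) = -17 (P(g) = 1 + (-10 - 8) = 1 - 18 = -17)
C = -61/40 (C = 61*(-1/40) = -61/40 ≈ -1.5250)
(b(-7, -21) + X)*(C + P(-27)) = ((-21 + 2*(-7)) + 3656)*(-61/40 - 17) = ((-21 - 14) + 3656)*(-741/40) = (-35 + 3656)*(-741/40) = 3621*(-741/40) = -2683161/40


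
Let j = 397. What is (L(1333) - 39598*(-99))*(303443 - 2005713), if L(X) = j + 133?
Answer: -6674144461640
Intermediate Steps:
L(X) = 530 (L(X) = 397 + 133 = 530)
(L(1333) - 39598*(-99))*(303443 - 2005713) = (530 - 39598*(-99))*(303443 - 2005713) = (530 + 3920202)*(-1702270) = 3920732*(-1702270) = -6674144461640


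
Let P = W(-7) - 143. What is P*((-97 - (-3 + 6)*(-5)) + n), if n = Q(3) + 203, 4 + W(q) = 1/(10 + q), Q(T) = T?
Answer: -54560/3 ≈ -18187.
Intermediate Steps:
W(q) = -4 + 1/(10 + q)
n = 206 (n = 3 + 203 = 206)
P = -440/3 (P = (-39 - 4*(-7))/(10 - 7) - 143 = (-39 + 28)/3 - 143 = (⅓)*(-11) - 143 = -11/3 - 143 = -440/3 ≈ -146.67)
P*((-97 - (-3 + 6)*(-5)) + n) = -440*((-97 - (-3 + 6)*(-5)) + 206)/3 = -440*((-97 - 3*(-5)) + 206)/3 = -440*((-97 - 1*(-15)) + 206)/3 = -440*((-97 + 15) + 206)/3 = -440*(-82 + 206)/3 = -440/3*124 = -54560/3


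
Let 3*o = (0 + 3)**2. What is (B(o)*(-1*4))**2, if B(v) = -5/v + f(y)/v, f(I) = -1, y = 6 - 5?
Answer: 64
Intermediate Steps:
y = 1
o = 3 (o = (0 + 3)**2/3 = (1/3)*3**2 = (1/3)*9 = 3)
B(v) = -6/v (B(v) = -5/v - 1/v = -6/v)
(B(o)*(-1*4))**2 = ((-6/3)*(-1*4))**2 = (-6*1/3*(-4))**2 = (-2*(-4))**2 = 8**2 = 64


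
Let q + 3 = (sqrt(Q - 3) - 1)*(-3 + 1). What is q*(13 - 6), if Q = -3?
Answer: -7 - 14*I*sqrt(6) ≈ -7.0 - 34.293*I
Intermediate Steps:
q = -1 - 2*I*sqrt(6) (q = -3 + (sqrt(-3 - 3) - 1)*(-3 + 1) = -3 + (sqrt(-6) - 1)*(-2) = -3 + (I*sqrt(6) - 1)*(-2) = -3 + (-1 + I*sqrt(6))*(-2) = -3 + (2 - 2*I*sqrt(6)) = -1 - 2*I*sqrt(6) ≈ -1.0 - 4.899*I)
q*(13 - 6) = (-1 - 2*I*sqrt(6))*(13 - 6) = (-1 - 2*I*sqrt(6))*7 = -7 - 14*I*sqrt(6)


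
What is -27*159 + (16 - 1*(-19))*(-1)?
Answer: -4328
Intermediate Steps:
-27*159 + (16 - 1*(-19))*(-1) = -4293 + (16 + 19)*(-1) = -4293 + 35*(-1) = -4293 - 35 = -4328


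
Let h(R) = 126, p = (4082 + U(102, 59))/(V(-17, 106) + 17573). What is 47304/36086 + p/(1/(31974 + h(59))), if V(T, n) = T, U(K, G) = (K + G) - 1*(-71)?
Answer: 208249920726/26396909 ≈ 7889.2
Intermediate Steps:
U(K, G) = 71 + G + K (U(K, G) = (G + K) + 71 = 71 + G + K)
p = 719/2926 (p = (4082 + (71 + 59 + 102))/(-17 + 17573) = (4082 + 232)/17556 = 4314*(1/17556) = 719/2926 ≈ 0.24573)
47304/36086 + p/(1/(31974 + h(59))) = 47304/36086 + 719/(2926*(1/(31974 + 126))) = 47304*(1/36086) + 719/(2926*(1/32100)) = 23652/18043 + 719/(2926*(1/32100)) = 23652/18043 + (719/2926)*32100 = 23652/18043 + 11539950/1463 = 208249920726/26396909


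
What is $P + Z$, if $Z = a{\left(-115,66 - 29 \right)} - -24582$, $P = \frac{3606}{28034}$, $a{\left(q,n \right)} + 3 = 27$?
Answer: $\frac{344904105}{14017} \approx 24606.0$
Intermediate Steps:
$a{\left(q,n \right)} = 24$ ($a{\left(q,n \right)} = -3 + 27 = 24$)
$P = \frac{1803}{14017}$ ($P = 3606 \cdot \frac{1}{28034} = \frac{1803}{14017} \approx 0.12863$)
$Z = 24606$ ($Z = 24 - -24582 = 24 + 24582 = 24606$)
$P + Z = \frac{1803}{14017} + 24606 = \frac{344904105}{14017}$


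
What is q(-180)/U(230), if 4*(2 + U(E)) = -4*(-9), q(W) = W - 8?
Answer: -188/7 ≈ -26.857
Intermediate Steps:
q(W) = -8 + W
U(E) = 7 (U(E) = -2 + (-4*(-9))/4 = -2 + (¼)*36 = -2 + 9 = 7)
q(-180)/U(230) = (-8 - 180)/7 = -188*⅐ = -188/7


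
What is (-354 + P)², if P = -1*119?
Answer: 223729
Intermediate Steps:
P = -119
(-354 + P)² = (-354 - 119)² = (-473)² = 223729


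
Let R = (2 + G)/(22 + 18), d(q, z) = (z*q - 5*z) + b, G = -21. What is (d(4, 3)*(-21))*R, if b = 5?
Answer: 399/20 ≈ 19.950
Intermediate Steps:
d(q, z) = 5 - 5*z + q*z (d(q, z) = (z*q - 5*z) + 5 = (q*z - 5*z) + 5 = (-5*z + q*z) + 5 = 5 - 5*z + q*z)
R = -19/40 (R = (2 - 21)/(22 + 18) = -19/40 ≈ -0.47500)
(d(4, 3)*(-21))*R = ((5 - 5*3 + 4*3)*(-21))*(-19/40) = ((5 - 15 + 12)*(-21))*(-19/40) = (2*(-21))*(-19/40) = -42*(-19/40) = 399/20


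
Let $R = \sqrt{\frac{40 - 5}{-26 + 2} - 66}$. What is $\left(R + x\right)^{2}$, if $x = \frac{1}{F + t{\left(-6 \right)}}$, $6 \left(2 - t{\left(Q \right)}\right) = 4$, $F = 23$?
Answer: $- \frac{8627435}{127896} + \frac{i \sqrt{9714}}{146} \approx -67.457 + 0.67507 i$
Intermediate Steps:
$t{\left(Q \right)} = \frac{4}{3}$ ($t{\left(Q \right)} = 2 - \frac{2}{3} = \frac{4}{3}$)
$R = \frac{i \sqrt{9714}}{12}$ ($R = \sqrt{\frac{35}{-24} - 66} = \sqrt{35 \left(- \frac{1}{24}\right) - 66} = \sqrt{- \frac{35}{24} - 66} = \sqrt{- \frac{1619}{24}} = \frac{i \sqrt{9714}}{12} \approx 8.2133 i$)
$x = \frac{3}{73}$ ($x = \frac{1}{23 + \frac{4}{3}} = \frac{1}{\frac{73}{3}} = \frac{3}{73} \approx 0.041096$)
$\left(R + x\right)^{2} = \left(\frac{i \sqrt{9714}}{12} + \frac{3}{73}\right)^{2} = \left(\frac{3}{73} + \frac{i \sqrt{9714}}{12}\right)^{2}$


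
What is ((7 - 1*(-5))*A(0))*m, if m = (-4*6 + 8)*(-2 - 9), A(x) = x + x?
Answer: 0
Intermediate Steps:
A(x) = 2*x
m = 176 (m = (-24 + 8)*(-11) = -16*(-11) = 176)
((7 - 1*(-5))*A(0))*m = ((7 - 1*(-5))*(2*0))*176 = ((7 + 5)*0)*176 = (12*0)*176 = 0*176 = 0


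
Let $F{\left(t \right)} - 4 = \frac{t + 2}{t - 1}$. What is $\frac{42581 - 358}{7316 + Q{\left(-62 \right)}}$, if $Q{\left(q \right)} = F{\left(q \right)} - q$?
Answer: $\frac{886683}{155042} \approx 5.719$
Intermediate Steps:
$F{\left(t \right)} = 4 + \frac{2 + t}{-1 + t}$ ($F{\left(t \right)} = 4 + \frac{t + 2}{t - 1} = 4 + \frac{2 + t}{-1 + t}$)
$Q{\left(q \right)} = - q + \frac{-2 + 5 q}{-1 + q}$ ($Q{\left(q \right)} = \frac{-2 + 5 q}{-1 + q} - q = - q + \frac{-2 + 5 q}{-1 + q}$)
$\frac{42581 - 358}{7316 + Q{\left(-62 \right)}} = \frac{42581 - 358}{7316 + \frac{-2 - \left(-62\right)^{2} + 6 \left(-62\right)}{-1 - 62}} = \frac{42223}{7316 + \frac{-2 - 3844 - 372}{-63}} = \frac{42223}{7316 - \frac{-2 - 3844 - 372}{63}} = \frac{42223}{7316 - - \frac{1406}{21}} = \frac{42223}{7316 + \frac{1406}{21}} = \frac{42223}{\frac{155042}{21}} = 42223 \cdot \frac{21}{155042} = \frac{886683}{155042}$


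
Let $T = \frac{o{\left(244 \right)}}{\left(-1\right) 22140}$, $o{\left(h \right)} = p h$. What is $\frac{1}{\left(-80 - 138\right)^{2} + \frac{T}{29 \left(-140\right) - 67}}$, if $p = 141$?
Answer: $\frac{7614315}{361862708927} \approx 2.1042 \cdot 10^{-5}$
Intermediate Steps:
$o{\left(h \right)} = 141 h$
$T = - \frac{2867}{1845}$ ($T = \frac{141 \cdot 244}{\left(-1\right) 22140} = \frac{34404}{-22140} = 34404 \left(- \frac{1}{22140}\right) = - \frac{2867}{1845} \approx -1.5539$)
$\frac{1}{\left(-80 - 138\right)^{2} + \frac{T}{29 \left(-140\right) - 67}} = \frac{1}{\left(-80 - 138\right)^{2} - \frac{2867}{1845 \left(29 \left(-140\right) - 67\right)}} = \frac{1}{\left(-218\right)^{2} - \frac{2867}{1845 \left(-4060 - 67\right)}} = \frac{1}{47524 - \frac{2867}{1845 \left(-4127\right)}} = \frac{1}{47524 - - \frac{2867}{7614315}} = \frac{1}{47524 + \frac{2867}{7614315}} = \frac{1}{\frac{361862708927}{7614315}} = \frac{7614315}{361862708927}$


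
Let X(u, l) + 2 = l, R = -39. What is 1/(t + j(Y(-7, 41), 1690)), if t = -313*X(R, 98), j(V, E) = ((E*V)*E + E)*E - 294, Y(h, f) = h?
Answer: -1/33784837242 ≈ -2.9599e-11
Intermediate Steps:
X(u, l) = -2 + l
j(V, E) = -294 + E*(E + V*E**2) (j(V, E) = (V*E**2 + E)*E - 294 = (E + V*E**2)*E - 294 = E*(E + V*E**2) - 294 = -294 + E*(E + V*E**2))
t = -30048 (t = -313*(-2 + 98) = -313*96 = -30048)
1/(t + j(Y(-7, 41), 1690)) = 1/(-30048 + (-294 + 1690**2 - 7*1690**3)) = 1/(-30048 + (-294 + 2856100 - 7*4826809000)) = 1/(-30048 + (-294 + 2856100 - 33787663000)) = 1/(-30048 - 33784807194) = 1/(-33784837242) = -1/33784837242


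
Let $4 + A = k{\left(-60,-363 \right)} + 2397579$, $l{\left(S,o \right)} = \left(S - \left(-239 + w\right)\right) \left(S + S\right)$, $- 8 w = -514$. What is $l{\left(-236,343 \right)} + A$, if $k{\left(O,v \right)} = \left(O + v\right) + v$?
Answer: $2425699$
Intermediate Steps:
$w = \frac{257}{4}$ ($w = \left(- \frac{1}{8}\right) \left(-514\right) = \frac{257}{4} \approx 64.25$)
$k{\left(O,v \right)} = O + 2 v$
$l{\left(S,o \right)} = 2 S \left(\frac{699}{4} + S\right)$ ($l{\left(S,o \right)} = \left(S + \left(239 - \frac{257}{4}\right)\right) \left(S + S\right) = \left(S + \left(239 - \frac{257}{4}\right)\right) 2 S = \left(S + \frac{699}{4}\right) 2 S = \left(\frac{699}{4} + S\right) 2 S = 2 S \left(\frac{699}{4} + S\right)$)
$A = 2396789$ ($A = -4 + \left(\left(-60 + 2 \left(-363\right)\right) + 2397579\right) = -4 + \left(\left(-60 - 726\right) + 2397579\right) = -4 + \left(-786 + 2397579\right) = -4 + 2396793 = 2396789$)
$l{\left(-236,343 \right)} + A = \frac{1}{2} \left(-236\right) \left(699 + 4 \left(-236\right)\right) + 2396789 = \frac{1}{2} \left(-236\right) \left(699 - 944\right) + 2396789 = \frac{1}{2} \left(-236\right) \left(-245\right) + 2396789 = 28910 + 2396789 = 2425699$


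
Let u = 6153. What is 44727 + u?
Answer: 50880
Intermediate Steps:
44727 + u = 44727 + 6153 = 50880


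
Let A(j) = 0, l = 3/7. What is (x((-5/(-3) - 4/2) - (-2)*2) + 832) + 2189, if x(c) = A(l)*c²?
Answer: 3021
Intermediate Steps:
l = 3/7 (l = 3*(⅐) = 3/7 ≈ 0.42857)
x(c) = 0 (x(c) = 0*c² = 0)
(x((-5/(-3) - 4/2) - (-2)*2) + 832) + 2189 = (0 + 832) + 2189 = 832 + 2189 = 3021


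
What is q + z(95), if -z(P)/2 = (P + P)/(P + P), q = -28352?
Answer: -28354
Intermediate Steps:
z(P) = -2 (z(P) = -2*(P + P)/(P + P) = -2*2*P/(2*P) = -2*2*P*1/(2*P) = -2*1 = -2)
q + z(95) = -28352 - 2 = -28354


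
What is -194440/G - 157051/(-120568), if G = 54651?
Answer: -14860247719/6589161768 ≈ -2.2553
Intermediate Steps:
-194440/G - 157051/(-120568) = -194440/54651 - 157051/(-120568) = -194440*1/54651 - 157051*(-1/120568) = -194440/54651 + 157051/120568 = -14860247719/6589161768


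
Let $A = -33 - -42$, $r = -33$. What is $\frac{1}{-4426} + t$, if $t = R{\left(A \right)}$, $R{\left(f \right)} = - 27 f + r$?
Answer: $- \frac{1221577}{4426} \approx -276.0$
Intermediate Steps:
$A = 9$ ($A = -33 + 42 = 9$)
$R{\left(f \right)} = -33 - 27 f$ ($R{\left(f \right)} = - 27 f - 33 = -33 - 27 f$)
$t = -276$ ($t = -33 - 243 = -276$)
$\frac{1}{-4426} + t = \frac{1}{-4426} - 276 = - \frac{1}{4426} - 276 = - \frac{1221577}{4426}$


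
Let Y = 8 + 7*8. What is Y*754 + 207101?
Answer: 255357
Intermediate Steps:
Y = 64 (Y = 8 + 56 = 64)
Y*754 + 207101 = 64*754 + 207101 = 48256 + 207101 = 255357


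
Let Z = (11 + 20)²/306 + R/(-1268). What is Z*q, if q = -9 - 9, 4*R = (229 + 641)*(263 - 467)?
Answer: -3698942/5389 ≈ -686.39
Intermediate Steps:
R = -44370 (R = ((229 + 641)*(263 - 467))/4 = (870*(-204))/4 = (¼)*(-177480) = -44370)
q = -18
Z = 1849471/48501 (Z = (11 + 20)²/306 - 44370/(-1268) = 31²*(1/306) - 44370*(-1/1268) = 961*(1/306) + 22185/634 = 961/306 + 22185/634 = 1849471/48501 ≈ 38.133)
Z*q = (1849471/48501)*(-18) = -3698942/5389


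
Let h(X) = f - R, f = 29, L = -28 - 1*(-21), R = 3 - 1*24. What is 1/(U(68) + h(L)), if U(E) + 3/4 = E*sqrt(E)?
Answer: -788/4992103 + 2176*sqrt(17)/4992103 ≈ 0.0016394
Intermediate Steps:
R = -21 (R = 3 - 24 = -21)
U(E) = -3/4 + E**(3/2) (U(E) = -3/4 + E*sqrt(E) = -3/4 + E**(3/2))
L = -7 (L = -28 + 21 = -7)
h(X) = 50 (h(X) = 29 - 1*(-21) = 29 + 21 = 50)
1/(U(68) + h(L)) = 1/((-3/4 + 68**(3/2)) + 50) = 1/((-3/4 + 136*sqrt(17)) + 50) = 1/(197/4 + 136*sqrt(17))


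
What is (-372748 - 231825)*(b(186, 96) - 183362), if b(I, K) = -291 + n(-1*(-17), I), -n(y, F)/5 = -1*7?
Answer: 111010485114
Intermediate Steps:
n(y, F) = 35 (n(y, F) = -(-5)*7 = -5*(-7) = 35)
b(I, K) = -256 (b(I, K) = -291 + 35 = -256)
(-372748 - 231825)*(b(186, 96) - 183362) = (-372748 - 231825)*(-256 - 183362) = -604573*(-183618) = 111010485114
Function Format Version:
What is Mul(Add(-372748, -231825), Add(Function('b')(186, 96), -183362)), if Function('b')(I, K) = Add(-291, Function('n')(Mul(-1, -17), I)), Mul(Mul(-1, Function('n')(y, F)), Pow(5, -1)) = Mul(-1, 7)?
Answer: 111010485114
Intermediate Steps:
Function('n')(y, F) = 35 (Function('n')(y, F) = Mul(-5, Mul(-1, 7)) = Mul(-5, -7) = 35)
Function('b')(I, K) = -256 (Function('b')(I, K) = Add(-291, 35) = -256)
Mul(Add(-372748, -231825), Add(Function('b')(186, 96), -183362)) = Mul(Add(-372748, -231825), Add(-256, -183362)) = Mul(-604573, -183618) = 111010485114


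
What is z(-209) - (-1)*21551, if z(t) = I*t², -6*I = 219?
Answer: -3145611/2 ≈ -1.5728e+6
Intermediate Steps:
I = -73/2 (I = -⅙*219 = -73/2 ≈ -36.500)
z(t) = -73*t²/2
z(-209) - (-1)*21551 = -73/2*(-209)² - (-1)*21551 = -73/2*43681 - 1*(-21551) = -3188713/2 + 21551 = -3145611/2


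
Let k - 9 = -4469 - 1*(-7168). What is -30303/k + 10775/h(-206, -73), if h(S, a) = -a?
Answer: 26966581/197684 ≈ 136.41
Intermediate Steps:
k = 2708 (k = 9 + (-4469 - 1*(-7168)) = 9 + (-4469 + 7168) = 9 + 2699 = 2708)
-30303/k + 10775/h(-206, -73) = -30303/2708 + 10775/((-1*(-73))) = -30303*1/2708 + 10775/73 = -30303/2708 + 10775*(1/73) = -30303/2708 + 10775/73 = 26966581/197684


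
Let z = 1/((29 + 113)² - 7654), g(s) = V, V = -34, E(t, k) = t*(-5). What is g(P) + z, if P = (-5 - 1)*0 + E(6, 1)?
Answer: -425339/12510 ≈ -34.000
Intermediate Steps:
E(t, k) = -5*t
P = -30 (P = (-5 - 1)*0 - 5*6 = -6*0 - 30 = 0 - 30 = -30)
g(s) = -34
z = 1/12510 (z = 1/(142² - 7654) = 1/(20164 - 7654) = 1/12510 ≈ 7.9936e-5)
g(P) + z = -34 + 1/12510 = -425339/12510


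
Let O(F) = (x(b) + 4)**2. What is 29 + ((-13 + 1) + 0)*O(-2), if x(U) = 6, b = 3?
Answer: -1171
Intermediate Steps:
O(F) = 100 (O(F) = (6 + 4)**2 = 10**2 = 100)
29 + ((-13 + 1) + 0)*O(-2) = 29 + ((-13 + 1) + 0)*100 = 29 + (-12 + 0)*100 = 29 - 12*100 = 29 - 1200 = -1171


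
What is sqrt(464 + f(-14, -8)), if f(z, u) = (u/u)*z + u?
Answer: sqrt(442) ≈ 21.024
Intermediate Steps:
f(z, u) = u + z (f(z, u) = 1*z + u = z + u = u + z)
sqrt(464 + f(-14, -8)) = sqrt(464 + (-8 - 14)) = sqrt(464 - 22) = sqrt(442)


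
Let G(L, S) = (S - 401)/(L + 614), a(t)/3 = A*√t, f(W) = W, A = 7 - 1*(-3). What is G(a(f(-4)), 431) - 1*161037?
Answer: -15322504908/95149 - 450*I/95149 ≈ -1.6104e+5 - 0.0047294*I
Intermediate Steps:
A = 10 (A = 7 + 3 = 10)
a(t) = 30*√t (a(t) = 3*(10*√t) = 30*√t)
G(L, S) = (-401 + S)/(614 + L)
G(a(f(-4)), 431) - 1*161037 = (-401 + 431)/(614 + 30*√(-4)) - 1*161037 = 30/(614 + 30*(2*I)) - 161037 = 30/(614 + 60*I) - 161037 = ((614 - 60*I)/380596)*30 - 161037 = 15*(614 - 60*I)/190298 - 161037 = -161037 + 15*(614 - 60*I)/190298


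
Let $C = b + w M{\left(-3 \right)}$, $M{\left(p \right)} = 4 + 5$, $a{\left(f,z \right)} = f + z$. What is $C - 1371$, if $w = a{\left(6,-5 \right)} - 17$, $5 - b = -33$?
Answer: $-1477$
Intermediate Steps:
$b = 38$ ($b = 5 - -33 = 5 + 33 = 38$)
$M{\left(p \right)} = 9$
$w = -16$ ($w = \left(6 - 5\right) - 17 = 1 - 17 = -16$)
$C = -106$ ($C = 38 - 144 = -106$)
$C - 1371 = -106 - 1371 = -1477$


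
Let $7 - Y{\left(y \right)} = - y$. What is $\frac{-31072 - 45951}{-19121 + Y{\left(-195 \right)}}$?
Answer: $\frac{77023}{19309} \approx 3.989$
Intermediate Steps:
$Y{\left(y \right)} = 7 + y$ ($Y{\left(y \right)} = 7 - - y = 7 + y$)
$\frac{-31072 - 45951}{-19121 + Y{\left(-195 \right)}} = \frac{-31072 - 45951}{-19121 + \left(7 - 195\right)} = - \frac{77023}{-19121 - 188} = - \frac{77023}{-19309} = \left(-77023\right) \left(- \frac{1}{19309}\right) = \frac{77023}{19309}$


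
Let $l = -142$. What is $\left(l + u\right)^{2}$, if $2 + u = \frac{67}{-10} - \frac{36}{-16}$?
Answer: $\frac{8814961}{400} \approx 22037.0$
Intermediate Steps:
$u = - \frac{129}{20}$ ($u = -2 + \left(\frac{67}{-10} - \frac{36}{-16}\right) = -2 + \left(67 \left(- \frac{1}{10}\right) - - \frac{9}{4}\right) = -2 + \left(- \frac{67}{10} + \frac{9}{4}\right) = -2 - \frac{89}{20} = - \frac{129}{20} \approx -6.45$)
$\left(l + u\right)^{2} = \left(-142 - \frac{129}{20}\right)^{2} = \left(- \frac{2969}{20}\right)^{2} = \frac{8814961}{400}$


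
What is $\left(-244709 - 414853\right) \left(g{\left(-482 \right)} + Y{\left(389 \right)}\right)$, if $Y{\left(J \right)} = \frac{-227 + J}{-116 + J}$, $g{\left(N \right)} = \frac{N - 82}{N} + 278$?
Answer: $- \frac{4046738693628}{21931} \approx -1.8452 \cdot 10^{8}$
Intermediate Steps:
$g{\left(N \right)} = 278 + \frac{-82 + N}{N}$ ($g{\left(N \right)} = \frac{N - 82}{N} + 278 = \frac{-82 + N}{N} + 278 = 278 + \frac{-82 + N}{N}$)
$Y{\left(J \right)} = \frac{-227 + J}{-116 + J}$
$\left(-244709 - 414853\right) \left(g{\left(-482 \right)} + Y{\left(389 \right)}\right) = \left(-244709 - 414853\right) \left(\left(279 - \frac{82}{-482}\right) + \frac{-227 + 389}{-116 + 389}\right) = - 659562 \left(\left(279 - - \frac{41}{241}\right) + \frac{1}{273} \cdot 162\right) = - 659562 \left(\left(279 + \frac{41}{241}\right) + \frac{1}{273} \cdot 162\right) = - 659562 \left(\frac{67280}{241} + \frac{54}{91}\right) = \left(-659562\right) \frac{6135494}{21931} = - \frac{4046738693628}{21931}$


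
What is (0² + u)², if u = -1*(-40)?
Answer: 1600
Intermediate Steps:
u = 40
(0² + u)² = (0² + 40)² = (0 + 40)² = 40² = 1600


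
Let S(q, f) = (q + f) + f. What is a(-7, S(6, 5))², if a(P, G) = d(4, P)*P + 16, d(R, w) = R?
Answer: 144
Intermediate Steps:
S(q, f) = q + 2*f (S(q, f) = (f + q) + f = q + 2*f)
a(P, G) = 16 + 4*P (a(P, G) = 4*P + 16 = 16 + 4*P)
a(-7, S(6, 5))² = (16 + 4*(-7))² = (16 - 28)² = (-12)² = 144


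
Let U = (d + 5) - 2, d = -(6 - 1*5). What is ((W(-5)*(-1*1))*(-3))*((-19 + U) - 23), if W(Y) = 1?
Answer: -120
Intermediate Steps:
d = -1 (d = -(6 - 5) = -1*1 = -1)
U = 2 (U = (-1 + 5) - 2 = 4 - 2 = 2)
((W(-5)*(-1*1))*(-3))*((-19 + U) - 23) = ((1*(-1*1))*(-3))*((-19 + 2) - 23) = ((1*(-1))*(-3))*(-17 - 23) = -1*(-3)*(-40) = 3*(-40) = -120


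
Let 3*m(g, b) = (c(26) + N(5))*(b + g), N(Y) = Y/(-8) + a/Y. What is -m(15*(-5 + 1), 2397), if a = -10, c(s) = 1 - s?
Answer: 172159/8 ≈ 21520.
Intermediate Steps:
N(Y) = -10/Y - Y/8 (N(Y) = Y/(-8) - 10/Y = Y*(-1/8) - 10/Y = -Y/8 - 10/Y = -10/Y - Y/8)
m(g, b) = -221*b/24 - 221*g/24 (m(g, b) = (((1 - 1*26) + (-10/5 - 1/8*5))*(b + g))/3 = (((1 - 26) + (-10*1/5 - 5/8))*(b + g))/3 = ((-25 + (-2 - 5/8))*(b + g))/3 = ((-25 - 21/8)*(b + g))/3 = (-221*(b + g)/8)/3 = (-221*b/8 - 221*g/8)/3 = -221*b/24 - 221*g/24)
-m(15*(-5 + 1), 2397) = -(-221/24*2397 - 1105*(-5 + 1)/8) = -(-176579/8 - 1105*(-4)/8) = -(-176579/8 - 221/24*(-60)) = -(-176579/8 + 1105/2) = -1*(-172159/8) = 172159/8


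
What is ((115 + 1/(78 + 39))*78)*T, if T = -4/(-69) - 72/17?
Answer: -131868800/3519 ≈ -37473.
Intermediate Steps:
T = -4900/1173 (T = -4*(-1/69) - 72*1/17 = 4/69 - 72/17 = -4900/1173 ≈ -4.1773)
((115 + 1/(78 + 39))*78)*T = ((115 + 1/(78 + 39))*78)*(-4900/1173) = ((115 + 1/117)*78)*(-4900/1173) = ((13456/117)*78)*(-4900/1173) = (26912/3)*(-4900/1173) = -131868800/3519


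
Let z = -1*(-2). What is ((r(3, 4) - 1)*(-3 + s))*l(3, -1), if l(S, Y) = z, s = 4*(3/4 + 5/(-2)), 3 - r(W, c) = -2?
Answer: -80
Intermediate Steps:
r(W, c) = 5 (r(W, c) = 3 - 1*(-2) = 3 + 2 = 5)
z = 2
s = -7 (s = 4*(3*(¼) + 5*(-½)) = 4*(¾ - 5/2) = 4*(-7/4) = -7)
l(S, Y) = 2
((r(3, 4) - 1)*(-3 + s))*l(3, -1) = ((5 - 1)*(-3 - 7))*2 = (4*(-10))*2 = -40*2 = -80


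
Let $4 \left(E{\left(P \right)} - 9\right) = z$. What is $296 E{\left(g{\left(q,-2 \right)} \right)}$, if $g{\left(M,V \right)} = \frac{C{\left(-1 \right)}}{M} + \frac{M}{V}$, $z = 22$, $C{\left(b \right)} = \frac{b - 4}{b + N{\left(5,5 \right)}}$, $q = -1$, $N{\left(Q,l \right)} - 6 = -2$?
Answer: $4292$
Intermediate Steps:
$N{\left(Q,l \right)} = 4$ ($N{\left(Q,l \right)} = 6 - 2 = 4$)
$C{\left(b \right)} = \frac{-4 + b}{4 + b}$ ($C{\left(b \right)} = \frac{b - 4}{b + 4} = \frac{-4 + b}{4 + b}$)
$g{\left(M,V \right)} = - \frac{5}{3 M} + \frac{M}{V}$ ($g{\left(M,V \right)} = \frac{\frac{1}{4 - 1} \left(-4 - 1\right)}{M} + \frac{M}{V} = \frac{\frac{1}{3} \left(-5\right)}{M} + \frac{M}{V} = - \frac{5}{3 M} + \frac{M}{V}$)
$E{\left(P \right)} = \frac{29}{2}$ ($E{\left(P \right)} = 9 + \frac{1}{4} \cdot 22 = 9 + \frac{11}{2} = \frac{29}{2}$)
$296 E{\left(g{\left(q,-2 \right)} \right)} = 296 \cdot \frac{29}{2} = 4292$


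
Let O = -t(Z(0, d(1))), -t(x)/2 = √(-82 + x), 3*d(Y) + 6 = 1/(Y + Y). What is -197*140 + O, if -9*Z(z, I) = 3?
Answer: -27580 + 2*I*√741/3 ≈ -27580.0 + 18.148*I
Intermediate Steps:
d(Y) = -2 + 1/(6*Y) (d(Y) = -2 + 1/(3*(Y + Y)) = -2 + 1/(3*((2*Y))) = -2 + (1/(2*Y))/3 = -2 + 1/(6*Y))
Z(z, I) = -⅓ (Z(z, I) = -⅑*3 = -⅓)
t(x) = -2*√(-82 + x)
O = 2*I*√741/3 (O = -(-2)*√(-82 - ⅓) = -(-2)*√(-247/3) = -(-2)*I*√741/3 = 2*I*√741/3 ≈ 18.148*I)
-197*140 + O = -197*140 + 2*I*√741/3 = -27580 + 2*I*√741/3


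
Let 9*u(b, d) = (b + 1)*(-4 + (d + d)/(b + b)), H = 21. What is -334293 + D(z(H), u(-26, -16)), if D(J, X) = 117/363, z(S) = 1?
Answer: -40449414/121 ≈ -3.3429e+5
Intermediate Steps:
u(b, d) = (1 + b)*(-4 + d/b)/9 (u(b, d) = ((b + 1)*(-4 + (d + d)/(b + b)))/9 = ((1 + b)*(-4 + (2*d)/((2*b))))/9 = ((1 + b)*(-4 + (2*d)*(1/(2*b))))/9 = ((1 + b)*(-4 + d/b))/9 = (1 + b)*(-4 + d/b)/9)
D(J, X) = 39/121 (D(J, X) = 117*(1/363) = 39/121)
-334293 + D(z(H), u(-26, -16)) = -334293 + 39/121 = -40449414/121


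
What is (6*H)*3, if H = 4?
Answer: 72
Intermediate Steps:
(6*H)*3 = (6*4)*3 = 24*3 = 72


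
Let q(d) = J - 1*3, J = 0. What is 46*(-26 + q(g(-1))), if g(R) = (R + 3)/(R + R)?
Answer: -1334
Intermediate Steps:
g(R) = (3 + R)/(2*R) (g(R) = (3 + R)/((2*R)) = (3 + R)*(1/(2*R)) = (3 + R)/(2*R))
q(d) = -3 (q(d) = 0 - 1*3 = 0 - 3 = -3)
46*(-26 + q(g(-1))) = 46*(-26 - 3) = 46*(-29) = -1334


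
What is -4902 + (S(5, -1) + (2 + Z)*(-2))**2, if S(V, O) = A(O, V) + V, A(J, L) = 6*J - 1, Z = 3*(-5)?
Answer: -4326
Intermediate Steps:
Z = -15
A(J, L) = -1 + 6*J
S(V, O) = -1 + V + 6*O (S(V, O) = (-1 + 6*O) + V = -1 + V + 6*O)
-4902 + (S(5, -1) + (2 + Z)*(-2))**2 = -4902 + ((-1 + 5 + 6*(-1)) + (2 - 15)*(-2))**2 = -4902 + ((-1 + 5 - 6) - 13*(-2))**2 = -4902 + (-2 + 26)**2 = -4902 + 24**2 = -4902 + 576 = -4326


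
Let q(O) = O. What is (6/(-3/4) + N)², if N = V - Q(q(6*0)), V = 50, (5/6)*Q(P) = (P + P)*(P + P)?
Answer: 1764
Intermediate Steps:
Q(P) = 24*P²/5 (Q(P) = 6*((P + P)*(P + P))/5 = 6*((2*P)*(2*P))/5 = 6*(4*P²)/5 = 24*P²/5)
N = 50 (N = 50 - 24*(6*0)²/5 = 50 - 24*0²/5 = 50 - 24*0/5 = 50 - 1*0 = 50 + 0 = 50)
(6/(-3/4) + N)² = (6/(-3/4) + 50)² = (6/(-3*¼) + 50)² = (6/(-¾) + 50)² = (-4/3*6 + 50)² = (-8 + 50)² = 42² = 1764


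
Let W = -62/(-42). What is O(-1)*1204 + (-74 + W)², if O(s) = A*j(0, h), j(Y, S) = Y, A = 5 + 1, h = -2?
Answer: 2319529/441 ≈ 5259.7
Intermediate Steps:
W = 31/21 (W = -62*(-1/42) = 31/21 ≈ 1.4762)
A = 6
O(s) = 0 (O(s) = 6*0 = 0)
O(-1)*1204 + (-74 + W)² = 0*1204 + (-74 + 31/21)² = 0 + (-1523/21)² = 0 + 2319529/441 = 2319529/441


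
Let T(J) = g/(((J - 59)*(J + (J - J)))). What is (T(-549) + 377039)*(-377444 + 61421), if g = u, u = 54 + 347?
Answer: -13257438977725549/111264 ≈ -1.1915e+11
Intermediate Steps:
u = 401
g = 401
T(J) = 401/(J*(-59 + J)) (T(J) = 401/(((J - 59)*(J + (J - J)))) = 401/(((-59 + J)*(J + 0))) = 401/(((-59 + J)*J)) = 401/((J*(-59 + J))) = 401*(1/(J*(-59 + J))) = 401/(J*(-59 + J)))
(T(-549) + 377039)*(-377444 + 61421) = (401/(-549*(-59 - 549)) + 377039)*(-377444 + 61421) = (401*(-1/549)/(-608) + 377039)*(-316023) = (401*(-1/549)*(-1/608) + 377039)*(-316023) = (401/333792 + 377039)*(-316023) = (125852602289/333792)*(-316023) = -13257438977725549/111264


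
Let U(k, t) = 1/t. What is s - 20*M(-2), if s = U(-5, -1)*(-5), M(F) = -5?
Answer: 105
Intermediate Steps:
U(k, t) = 1/t
s = 5 (s = -5/(-1) = -1*(-5) = 5)
s - 20*M(-2) = 5 - 20*(-5) = 5 + 100 = 105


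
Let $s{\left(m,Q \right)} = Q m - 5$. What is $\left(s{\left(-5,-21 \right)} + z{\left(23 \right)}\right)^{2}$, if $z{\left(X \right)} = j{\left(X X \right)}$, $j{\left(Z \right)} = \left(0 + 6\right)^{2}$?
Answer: $18496$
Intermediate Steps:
$j{\left(Z \right)} = 36$ ($j{\left(Z \right)} = 6^{2} = 36$)
$z{\left(X \right)} = 36$
$s{\left(m,Q \right)} = -5 + Q m$
$\left(s{\left(-5,-21 \right)} + z{\left(23 \right)}\right)^{2} = \left(\left(-5 - -105\right) + 36\right)^{2} = \left(\left(-5 + 105\right) + 36\right)^{2} = \left(100 + 36\right)^{2} = 136^{2} = 18496$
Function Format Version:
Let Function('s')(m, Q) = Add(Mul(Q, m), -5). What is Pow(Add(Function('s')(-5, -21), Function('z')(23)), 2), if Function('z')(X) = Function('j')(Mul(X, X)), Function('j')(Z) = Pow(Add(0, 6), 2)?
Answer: 18496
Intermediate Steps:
Function('j')(Z) = 36 (Function('j')(Z) = Pow(6, 2) = 36)
Function('z')(X) = 36
Function('s')(m, Q) = Add(-5, Mul(Q, m))
Pow(Add(Function('s')(-5, -21), Function('z')(23)), 2) = Pow(Add(Add(-5, Mul(-21, -5)), 36), 2) = Pow(Add(Add(-5, 105), 36), 2) = Pow(Add(100, 36), 2) = Pow(136, 2) = 18496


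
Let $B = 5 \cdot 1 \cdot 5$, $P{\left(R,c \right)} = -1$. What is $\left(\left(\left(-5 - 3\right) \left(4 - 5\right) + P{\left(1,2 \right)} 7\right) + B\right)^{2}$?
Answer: $676$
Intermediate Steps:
$B = 25$ ($B = 5 \cdot 5 = 25$)
$\left(\left(\left(-5 - 3\right) \left(4 - 5\right) + P{\left(1,2 \right)} 7\right) + B\right)^{2} = \left(\left(\left(-5 - 3\right) \left(4 - 5\right) - 7\right) + 25\right)^{2} = \left(\left(\left(-8\right) \left(-1\right) - 7\right) + 25\right)^{2} = \left(\left(8 - 7\right) + 25\right)^{2} = \left(1 + 25\right)^{2} = 26^{2} = 676$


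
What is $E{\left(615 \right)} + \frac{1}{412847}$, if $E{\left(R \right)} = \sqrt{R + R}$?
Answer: $\frac{1}{412847} + \sqrt{1230} \approx 35.071$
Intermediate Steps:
$E{\left(R \right)} = \sqrt{2} \sqrt{R}$ ($E{\left(R \right)} = \sqrt{2 R} = \sqrt{2} \sqrt{R}$)
$E{\left(615 \right)} + \frac{1}{412847} = \sqrt{2} \sqrt{615} + \frac{1}{412847} = \sqrt{1230} + \frac{1}{412847} = \frac{1}{412847} + \sqrt{1230}$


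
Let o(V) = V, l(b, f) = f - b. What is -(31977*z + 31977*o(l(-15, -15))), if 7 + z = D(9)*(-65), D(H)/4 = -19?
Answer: -157742541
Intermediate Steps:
D(H) = -76 (D(H) = 4*(-19) = -76)
z = 4933 (z = -7 - 76*(-65) = -7 + 4940 = 4933)
-(31977*z + 31977*o(l(-15, -15))) = -(157262886 + 479655) = -31977/(1/((-15 + 15) + 4933)) = -31977/(1/(0 + 4933)) = -31977/(1/4933) = -31977/1/4933 = -31977*4933 = -157742541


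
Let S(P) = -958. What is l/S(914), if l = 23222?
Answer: -11611/479 ≈ -24.240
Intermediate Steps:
l/S(914) = 23222/(-958) = 23222*(-1/958) = -11611/479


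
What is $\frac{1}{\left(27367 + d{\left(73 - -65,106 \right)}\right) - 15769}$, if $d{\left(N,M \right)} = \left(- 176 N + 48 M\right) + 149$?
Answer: $- \frac{1}{7453} \approx -0.00013417$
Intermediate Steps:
$d{\left(N,M \right)} = 149 - 176 N + 48 M$
$\frac{1}{\left(27367 + d{\left(73 - -65,106 \right)}\right) - 15769} = \frac{1}{\left(27367 + \left(149 - 176 \left(73 - -65\right) + 48 \cdot 106\right)\right) - 15769} = \frac{1}{\left(27367 + \left(149 - 176 \left(73 + 65\right) + 5088\right)\right) - 15769} = \frac{1}{\left(27367 + \left(149 - 24288 + 5088\right)\right) - 15769} = \frac{1}{\left(27367 - 19051\right) - 15769} = \frac{1}{8316 - 15769} = \frac{1}{-7453} = - \frac{1}{7453}$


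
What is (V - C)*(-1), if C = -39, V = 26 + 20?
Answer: -85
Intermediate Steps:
V = 46
(V - C)*(-1) = (46 - 1*(-39))*(-1) = (46 + 39)*(-1) = 85*(-1) = -85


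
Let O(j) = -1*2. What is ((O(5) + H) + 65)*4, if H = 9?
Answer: 288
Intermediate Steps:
O(j) = -2
((O(5) + H) + 65)*4 = ((-2 + 9) + 65)*4 = (7 + 65)*4 = 72*4 = 288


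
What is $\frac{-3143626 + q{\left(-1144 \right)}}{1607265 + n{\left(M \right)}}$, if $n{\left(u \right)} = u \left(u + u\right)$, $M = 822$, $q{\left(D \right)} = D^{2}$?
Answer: $- \frac{611630}{986211} \approx -0.62018$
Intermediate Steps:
$n{\left(u \right)} = 2 u^{2}$ ($n{\left(u \right)} = u 2 u = 2 u^{2}$)
$\frac{-3143626 + q{\left(-1144 \right)}}{1607265 + n{\left(M \right)}} = \frac{-3143626 + \left(-1144\right)^{2}}{1607265 + 2 \cdot 822^{2}} = \frac{-3143626 + 1308736}{1607265 + 2 \cdot 675684} = - \frac{1834890}{1607265 + 1351368} = - \frac{1834890}{2958633} = \left(-1834890\right) \frac{1}{2958633} = - \frac{611630}{986211}$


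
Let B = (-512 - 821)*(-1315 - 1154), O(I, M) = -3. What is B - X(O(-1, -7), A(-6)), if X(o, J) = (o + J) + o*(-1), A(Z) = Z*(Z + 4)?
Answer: 3291165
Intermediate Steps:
A(Z) = Z*(4 + Z)
X(o, J) = J (X(o, J) = (J + o) - o = J)
B = 3291177 (B = -1333*(-2469) = 3291177)
B - X(O(-1, -7), A(-6)) = 3291177 - (-6)*(4 - 6) = 3291177 - (-6)*(-2) = 3291177 - 1*12 = 3291177 - 12 = 3291165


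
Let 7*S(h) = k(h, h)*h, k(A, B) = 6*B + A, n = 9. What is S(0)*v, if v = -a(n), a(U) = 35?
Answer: 0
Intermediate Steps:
k(A, B) = A + 6*B
v = -35 (v = -1*35 = -35)
S(h) = h² (S(h) = ((h + 6*h)*h)/7 = ((7*h)*h)/7 = (7*h²)/7 = h²)
S(0)*v = 0²*(-35) = 0*(-35) = 0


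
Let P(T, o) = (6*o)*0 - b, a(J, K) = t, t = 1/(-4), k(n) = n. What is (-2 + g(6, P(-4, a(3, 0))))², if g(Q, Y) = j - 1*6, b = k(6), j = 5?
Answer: 9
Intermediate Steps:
b = 6
t = -¼ ≈ -0.25000
a(J, K) = -¼
P(T, o) = -6 (P(T, o) = (6*o)*0 - 1*6 = 0 - 6 = -6)
g(Q, Y) = -1 (g(Q, Y) = 5 - 1*6 = 5 - 6 = -1)
(-2 + g(6, P(-4, a(3, 0))))² = (-2 - 1)² = (-3)² = 9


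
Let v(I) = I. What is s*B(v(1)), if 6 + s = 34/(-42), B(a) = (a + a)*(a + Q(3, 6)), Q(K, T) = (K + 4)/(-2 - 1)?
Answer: 1144/63 ≈ 18.159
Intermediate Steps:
Q(K, T) = -4/3 - K/3 (Q(K, T) = (4 + K)/(-3) = (4 + K)*(-1/3) = -4/3 - K/3)
B(a) = 2*a*(-7/3 + a) (B(a) = (a + a)*(a + (-4/3 - 1/3*3)) = (2*a)*(a + (-4/3 - 1)) = (2*a)*(a - 7/3) = (2*a)*(-7/3 + a) = 2*a*(-7/3 + a))
s = -143/21 (s = -6 + 34/(-42) = -6 + 34*(-1/42) = -6 - 17/21 = -143/21 ≈ -6.8095)
s*B(v(1)) = -286*(-7 + 3*1)/63 = -286*(-7 + 3)/63 = -286*(-4)/63 = -143/21*(-8/3) = 1144/63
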